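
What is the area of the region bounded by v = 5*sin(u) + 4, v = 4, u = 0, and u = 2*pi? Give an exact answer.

The difference (5*sin(u) + 4) - (4) = 5*sin(u) changes sign at u = pi inside [0, 2*pi], so split the integral there.
∫[0,pi] (5*sin(u)) du = 10.
∫[pi,2*pi] (5*sin(u)) du = -10; the area of that piece is 10.
Total area = 10 + 10 = 20.

20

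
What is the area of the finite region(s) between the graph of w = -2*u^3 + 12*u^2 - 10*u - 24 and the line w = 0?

The curve meets the u-axis where -2*u^3 + 12*u^2 - 10*u - 24 = 0, i.e. -2*(u - 4)*(u - 3)*(u + 1) = 0, at u = -1, 3, 4.
On [-1, 3] the curve lies below the axis; ∫[-1,3] (-2*u^3 + 12*u^2 - 10*u - 24) du = -64, giving area 64.
On [3, 4] the curve lies above the axis; ∫[3,4] (-2*u^3 + 12*u^2 - 10*u - 24) du = 3/2, giving area 3/2.
Total area = 64 + 3/2 = 131/2.

131/2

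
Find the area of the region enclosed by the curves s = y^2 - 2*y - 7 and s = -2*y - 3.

32/3

Both boundary curves give s as a function of y, so integrate with respect to y. Setting them equal: y^2 - 4 = 0, i.e. (y - 2)*(y + 2) = 0, so they meet at y = -2, 2.
For y in [-2, 2], s = y^2 - 2*y - 7 is on the left; area = ∫[-2,2] (-(y^2 - 4)) dy = 32/3.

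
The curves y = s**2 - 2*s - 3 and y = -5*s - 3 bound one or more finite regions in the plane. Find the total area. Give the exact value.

9/2

Set the curves equal: s**2 - 2*s - 3 = -5*s - 3, so s**2 + 3*s = 0, which factors as s*(s + 3) = 0. The curves meet at s = -3, 0.
On [-3, 0], y = -5*s - 3 is on top; that piece has area ∫[-3,0] (-(s**2 + 3*s)) ds = 9/2.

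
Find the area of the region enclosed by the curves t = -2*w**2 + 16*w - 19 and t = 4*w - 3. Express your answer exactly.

Both boundary curves give t as a function of w, so integrate with respect to w. Setting them equal: -2*w**2 + 12*w - 16 = 0, i.e. -2*(w - 4)*(w - 2) = 0, so they meet at w = 2, 4.
For w in [2, 4], t = -2*w**2 + 16*w - 19 is on the right; area = ∫[2,4] (-2*w**2 + 12*w - 16) dw = 8/3.

8/3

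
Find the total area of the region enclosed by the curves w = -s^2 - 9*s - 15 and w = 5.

1/6

Set the curves equal: -s^2 - 9*s - 15 = 5, so -s^2 - 9*s - 20 = 0, which factors as -(s + 4)*(s + 5) = 0. The curves meet at s = -5, -4.
On [-5, -4], w = -s^2 - 9*s - 15 is on top; that piece has area ∫[-5,-4] (-s^2 - 9*s - 20) ds = 1/6.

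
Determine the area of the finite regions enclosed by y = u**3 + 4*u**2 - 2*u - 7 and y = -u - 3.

253/12

Set the curves equal: u**3 + 4*u**2 - 2*u - 7 = -u - 3, so u**3 + 4*u**2 - u - 4 = 0, which factors as (u - 1)*(u + 1)*(u + 4) = 0. The curves meet at u = -4, -1, 1.
On [-4, -1], y = u**3 + 4*u**2 - 2*u - 7 is on top; that piece has area ∫[-4,-1] (u**3 + 4*u**2 - u - 4) du = 63/4.
On [-1, 1], y = -u - 3 is on top; that piece has area ∫[-1,1] (-(u**3 + 4*u**2 - u - 4)) du = 16/3.
Total enclosed area = 63/4 + 16/3 = 253/12.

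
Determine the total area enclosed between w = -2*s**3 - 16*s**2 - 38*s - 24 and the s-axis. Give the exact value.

37/6

The curve meets the s-axis where -2*s**3 - 16*s**2 - 38*s - 24 = 0, i.e. -2*(s + 1)*(s + 3)*(s + 4) = 0, at s = -4, -3, -1.
On [-4, -3] the curve lies below the axis; ∫[-4,-3] (-2*s**3 - 16*s**2 - 38*s - 24) ds = -5/6, giving area 5/6.
On [-3, -1] the curve lies above the axis; ∫[-3,-1] (-2*s**3 - 16*s**2 - 38*s - 24) ds = 16/3, giving area 16/3.
Total area = 5/6 + 16/3 = 37/6.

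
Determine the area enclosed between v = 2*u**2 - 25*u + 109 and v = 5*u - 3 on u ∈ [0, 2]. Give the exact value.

On [0, 2], (2*u**2 - 25*u + 109) - (5*u - 3) = 2*u**2 - 30*u + 112 is ≥ 0 throughout, so the area is a single integral of |2*u**2 - 30*u + 112|.
∫[0,2] (2*u**2 - 30*u + 112) du = 508/3.

508/3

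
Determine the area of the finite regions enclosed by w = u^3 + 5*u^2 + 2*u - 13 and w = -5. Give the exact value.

253/12

Set the curves equal: u^3 + 5*u^2 + 2*u - 13 = -5, so u^3 + 5*u^2 + 2*u - 8 = 0, which factors as (u - 1)*(u + 2)*(u + 4) = 0. The curves meet at u = -4, -2, 1.
On [-4, -2], w = u^3 + 5*u^2 + 2*u - 13 is on top; that piece has area ∫[-4,-2] (u^3 + 5*u^2 + 2*u - 8) du = 16/3.
On [-2, 1], w = -5 is on top; that piece has area ∫[-2,1] (-(u^3 + 5*u^2 + 2*u - 8)) du = 63/4.
Total enclosed area = 16/3 + 63/4 = 253/12.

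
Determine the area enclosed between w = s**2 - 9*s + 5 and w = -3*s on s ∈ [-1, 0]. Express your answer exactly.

25/3

On [-1, 0], (s**2 - 9*s + 5) - (-3*s) = s**2 - 6*s + 5 is ≥ 0 throughout, so the area is a single integral of |s**2 - 6*s + 5|.
∫[-1,0] (s**2 - 6*s + 5) ds = 25/3.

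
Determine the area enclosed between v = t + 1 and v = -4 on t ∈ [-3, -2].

5/2

On [-3, -2], (t + 1) - (-4) = t + 5 is ≥ 0 throughout, so the area is a single integral of |t + 5|.
∫[-3,-2] (t + 5) dt = 5/2.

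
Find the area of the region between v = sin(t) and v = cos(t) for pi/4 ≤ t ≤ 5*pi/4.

On [pi/4, 5*pi/4], (sin(t)) - (cos(t)) = sin(t) - cos(t) is ≥ 0 throughout, so the area is a single integral of |sin(t) - cos(t)|.
∫[pi/4,5*pi/4] (sin(t) - cos(t)) dt = 2*sqrt(2).

2*sqrt(2)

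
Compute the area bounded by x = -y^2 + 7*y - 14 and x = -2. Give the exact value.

1/6

Both boundary curves give x as a function of y, so integrate with respect to y. Setting them equal: -y^2 + 7*y - 12 = 0, i.e. -(y - 4)*(y - 3) = 0, so they meet at y = 3, 4.
For y in [3, 4], x = -y^2 + 7*y - 14 is on the right; area = ∫[3,4] (-y^2 + 7*y - 12) dy = 1/6.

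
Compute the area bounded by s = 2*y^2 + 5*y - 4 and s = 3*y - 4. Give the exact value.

Both boundary curves give s as a function of y, so integrate with respect to y. Setting them equal: 2*y^2 + 2*y = 0, i.e. 2*y*(y + 1) = 0, so they meet at y = -1, 0.
For y in [-1, 0], s = 2*y^2 + 5*y - 4 is on the left; area = ∫[-1,0] (-(2*y^2 + 2*y)) dy = 1/3.

1/3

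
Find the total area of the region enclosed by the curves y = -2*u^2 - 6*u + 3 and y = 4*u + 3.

125/3

Set the curves equal: -2*u^2 - 6*u + 3 = 4*u + 3, so -2*u^2 - 10*u = 0, which factors as -2*u*(u + 5) = 0. The curves meet at u = -5, 0.
On [-5, 0], y = -2*u^2 - 6*u + 3 is on top; that piece has area ∫[-5,0] (-2*u^2 - 10*u) du = 125/3.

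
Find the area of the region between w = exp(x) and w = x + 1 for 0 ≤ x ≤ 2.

On [0, 2], (exp(x)) - (x + 1) = -x + exp(x) - 1 is ≥ 0 throughout, so the area is a single integral of |-x + exp(x) - 1|.
∫[0,2] (-x + exp(x) - 1) dx = -5 + exp(2).

-5 + exp(2)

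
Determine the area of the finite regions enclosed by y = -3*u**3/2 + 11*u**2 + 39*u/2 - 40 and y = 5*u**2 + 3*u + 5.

Set the curves equal: -3*u**3/2 + 11*u**2 + 39*u/2 - 40 = 5*u**2 + 3*u + 5, so -3*u**3/2 + 6*u**2 + 33*u/2 - 45 = 0, which factors as -3*(u - 5)*(u - 2)*(u + 3)/2 = 0. The curves meet at u = -3, 2, 5.
On [-3, 2], y = 5*u**2 + 3*u + 5 is on top; that piece has area ∫[-3,2] (-(-3*u**3/2 + 6*u**2 + 33*u/2 - 45)) du = 1375/8.
On [2, 5], y = -3*u**3/2 + 11*u**2 + 39*u/2 - 40 is on top; that piece has area ∫[2,5] (-3*u**3/2 + 6*u**2 + 33*u/2 - 45) du = 351/8.
Total enclosed area = 1375/8 + 351/8 = 863/4.

863/4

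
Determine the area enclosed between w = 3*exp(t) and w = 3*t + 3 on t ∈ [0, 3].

On [0, 3], (3*exp(t)) - (3*t + 3) = -3*t + 3*exp(t) - 3 is ≥ 0 throughout, so the area is a single integral of |-3*t + 3*exp(t) - 3|.
∫[0,3] (-3*t + 3*exp(t) - 3) dt = -51/2 + 3*exp(3).

-51/2 + 3*exp(3)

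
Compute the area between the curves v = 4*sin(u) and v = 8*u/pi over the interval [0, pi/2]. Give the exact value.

4 - pi

On [0, pi/2], (4*sin(u)) - (8*u/pi) = -8*u/pi + 4*sin(u) is ≥ 0 throughout, so the area is a single integral of |-8*u/pi + 4*sin(u)|.
∫[0,pi/2] (-8*u/pi + 4*sin(u)) du = 4 - pi.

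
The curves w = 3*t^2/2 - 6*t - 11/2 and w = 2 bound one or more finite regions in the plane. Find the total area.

54

Set the curves equal: 3*t^2/2 - 6*t - 11/2 = 2, so 3*t^2/2 - 6*t - 15/2 = 0, which factors as 3*(t - 5)*(t + 1)/2 = 0. The curves meet at t = -1, 5.
On [-1, 5], w = 2 is on top; that piece has area ∫[-1,5] (-(3*t^2/2 - 6*t - 15/2)) dt = 54.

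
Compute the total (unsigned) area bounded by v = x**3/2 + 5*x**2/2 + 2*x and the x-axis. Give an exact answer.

The curve meets the x-axis where x**3/2 + 5*x**2/2 + 2*x = 0, i.e. x*(x + 1)*(x + 4)/2 = 0, at x = -4, -1, 0.
On [-4, -1] the curve lies above the axis; ∫[-4,-1] (x**3/2 + 5*x**2/2 + 2*x) dx = 45/8, giving area 45/8.
On [-1, 0] the curve lies below the axis; ∫[-1,0] (x**3/2 + 5*x**2/2 + 2*x) dx = -7/24, giving area 7/24.
Total area = 45/8 + 7/24 = 71/12.

71/12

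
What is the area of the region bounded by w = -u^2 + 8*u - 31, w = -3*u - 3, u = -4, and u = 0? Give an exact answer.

On [-4, 0], (-u^2 + 8*u - 31) - (-3*u - 3) = -u^2 + 11*u - 28 is ≤ 0 throughout, so the area is a single integral of |-u^2 + 11*u - 28|.
∫[-4,0] (-u^2 + 11*u - 28) du = -664/3; the area of that piece is 664/3.

664/3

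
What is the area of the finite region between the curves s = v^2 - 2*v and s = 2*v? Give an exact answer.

Both boundary curves give s as a function of v, so integrate with respect to v. Setting them equal: v^2 - 4*v = 0, i.e. v*(v - 4) = 0, so they meet at v = 0, 4.
For v in [0, 4], s = v^2 - 2*v is on the left; area = ∫[0,4] (-(v^2 - 4*v)) dv = 32/3.

32/3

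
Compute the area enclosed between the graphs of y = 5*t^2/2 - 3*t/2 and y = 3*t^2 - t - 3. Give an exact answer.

Set the curves equal: 5*t^2/2 - 3*t/2 = 3*t^2 - t - 3, so -t^2/2 - t/2 + 3 = 0, which factors as -(t - 2)*(t + 3)/2 = 0. The curves meet at t = -3, 2.
On [-3, 2], y = 5*t^2/2 - 3*t/2 is on top; that piece has area ∫[-3,2] (-t^2/2 - t/2 + 3) dt = 125/12.

125/12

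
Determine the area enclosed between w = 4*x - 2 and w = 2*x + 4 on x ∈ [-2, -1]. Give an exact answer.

9

On [-2, -1], (4*x - 2) - (2*x + 4) = 2*x - 6 is ≤ 0 throughout, so the area is a single integral of |2*x - 6|.
∫[-2,-1] (2*x - 6) dx = -9; the area of that piece is 9.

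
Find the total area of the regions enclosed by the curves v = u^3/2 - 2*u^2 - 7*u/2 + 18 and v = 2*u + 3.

863/12

Set the curves equal: u^3/2 - 2*u^2 - 7*u/2 + 18 = 2*u + 3, so u^3/2 - 2*u^2 - 11*u/2 + 15 = 0, which factors as (u - 5)*(u - 2)*(u + 3)/2 = 0. The curves meet at u = -3, 2, 5.
On [-3, 2], v = u^3/2 - 2*u^2 - 7*u/2 + 18 is on top; that piece has area ∫[-3,2] (u^3/2 - 2*u^2 - 11*u/2 + 15) du = 1375/24.
On [2, 5], v = 2*u + 3 is on top; that piece has area ∫[2,5] (-(u^3/2 - 2*u^2 - 11*u/2 + 15)) du = 117/8.
Total enclosed area = 1375/24 + 117/8 = 863/12.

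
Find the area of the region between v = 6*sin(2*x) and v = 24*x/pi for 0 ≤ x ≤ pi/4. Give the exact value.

On [0, pi/4], (6*sin(2*x)) - (24*x/pi) = -24*x/pi + 6*sin(2*x) is ≥ 0 throughout, so the area is a single integral of |-24*x/pi + 6*sin(2*x)|.
∫[0,pi/4] (-24*x/pi + 6*sin(2*x)) dx = 3 - 3*pi/4.

3 - 3*pi/4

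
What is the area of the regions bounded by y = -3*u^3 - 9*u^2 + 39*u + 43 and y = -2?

384

Set the curves equal: -3*u^3 - 9*u^2 + 39*u + 43 = -2, so -3*u^3 - 9*u^2 + 39*u + 45 = 0, which factors as -3*(u - 3)*(u + 1)*(u + 5) = 0. The curves meet at u = -5, -1, 3.
On [-5, -1], y = -2 is on top; that piece has area ∫[-5,-1] (-(-3*u^3 - 9*u^2 + 39*u + 45)) du = 192.
On [-1, 3], y = -3*u^3 - 9*u^2 + 39*u + 43 is on top; that piece has area ∫[-1,3] (-3*u^3 - 9*u^2 + 39*u + 45) du = 192.
Total enclosed area = 192 + 192 = 384.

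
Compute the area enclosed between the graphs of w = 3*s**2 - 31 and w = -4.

Set the curves equal: 3*s**2 - 31 = -4, so 3*s**2 - 27 = 0, which factors as 3*(s - 3)*(s + 3) = 0. The curves meet at s = -3, 3.
On [-3, 3], w = -4 is on top; that piece has area ∫[-3,3] (-(3*s**2 - 27)) ds = 108.

108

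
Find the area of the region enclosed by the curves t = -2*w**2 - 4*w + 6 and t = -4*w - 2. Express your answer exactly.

Both boundary curves give t as a function of w, so integrate with respect to w. Setting them equal: -2*w**2 + 8 = 0, i.e. -2*(w - 2)*(w + 2) = 0, so they meet at w = -2, 2.
For w in [-2, 2], t = -2*w**2 - 4*w + 6 is on the right; area = ∫[-2,2] (-2*w**2 + 8) dw = 64/3.

64/3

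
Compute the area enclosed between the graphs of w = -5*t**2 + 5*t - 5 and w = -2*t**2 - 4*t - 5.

Set the curves equal: -5*t**2 + 5*t - 5 = -2*t**2 - 4*t - 5, so -3*t**2 + 9*t = 0, which factors as -3*t*(t - 3) = 0. The curves meet at t = 0, 3.
On [0, 3], w = -5*t**2 + 5*t - 5 is on top; that piece has area ∫[0,3] (-3*t**2 + 9*t) dt = 27/2.

27/2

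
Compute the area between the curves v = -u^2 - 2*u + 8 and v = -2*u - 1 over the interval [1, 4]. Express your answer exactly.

The difference (-u^2 - 2*u + 8) - (-2*u - 1) = -u^2 + 9 changes sign at u = 3 inside [1, 4], so split the integral there.
∫[1,3] (-u^2 + 9) du = 28/3.
∫[3,4] (-u^2 + 9) du = -10/3; the area of that piece is 10/3.
Total area = 28/3 + 10/3 = 38/3.

38/3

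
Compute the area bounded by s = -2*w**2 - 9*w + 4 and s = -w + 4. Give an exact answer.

Both boundary curves give s as a function of w, so integrate with respect to w. Setting them equal: -2*w**2 - 8*w = 0, i.e. -2*w*(w + 4) = 0, so they meet at w = -4, 0.
For w in [-4, 0], s = -2*w**2 - 9*w + 4 is on the right; area = ∫[-4,0] (-2*w**2 - 8*w) dw = 64/3.

64/3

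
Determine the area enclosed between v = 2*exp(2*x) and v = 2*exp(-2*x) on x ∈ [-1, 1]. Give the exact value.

The difference (2*exp(2*x)) - (2*exp(-2*x)) = 2*exp(2*x) - 2*exp(-2*x) changes sign at x = 0 inside [-1, 1], so split the integral there.
∫[-1,0] (2*exp(2*x) - 2*exp(-2*x)) dx = -exp(2) - exp(-2) + 2; the area of that piece is -2 + exp(-2) + exp(2).
∫[0,1] (2*exp(2*x) - 2*exp(-2*x)) dx = -2 + exp(-2) + exp(2).
Total area = (-2 + exp(-2) + exp(2)) + (-2 + exp(-2) + exp(2)) = -4 + 2*exp(-2) + 2*exp(2).

-4 + 2*exp(-2) + 2*exp(2)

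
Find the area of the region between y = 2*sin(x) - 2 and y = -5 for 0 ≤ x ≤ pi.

4 + 3*pi

On [0, pi], (2*sin(x) - 2) - (-5) = 2*sin(x) + 3 is ≥ 0 throughout, so the area is a single integral of |2*sin(x) + 3|.
∫[0,pi] (2*sin(x) + 3) dx = 4 + 3*pi.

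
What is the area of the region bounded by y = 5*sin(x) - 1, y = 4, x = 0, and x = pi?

On [0, pi], (5*sin(x) - 1) - (4) = 5*sin(x) - 5 is ≤ 0 throughout, so the area is a single integral of |5*sin(x) - 5|.
∫[0,pi] (5*sin(x) - 5) dx = 10 - 5*pi; the area of that piece is -10 + 5*pi.

-10 + 5*pi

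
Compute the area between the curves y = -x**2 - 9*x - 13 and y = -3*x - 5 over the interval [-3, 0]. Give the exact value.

22/3

The difference (-x**2 - 9*x - 13) - (-3*x - 5) = -x**2 - 6*x - 8 changes sign at x = -2 inside [-3, 0], so split the integral there.
∫[-3,-2] (-x**2 - 6*x - 8) dx = 2/3.
∫[-2,0] (-x**2 - 6*x - 8) dx = -20/3; the area of that piece is 20/3.
Total area = 2/3 + 20/3 = 22/3.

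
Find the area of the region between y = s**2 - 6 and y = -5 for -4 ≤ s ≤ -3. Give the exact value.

34/3

On [-4, -3], (s**2 - 6) - (-5) = s**2 - 1 is ≥ 0 throughout, so the area is a single integral of |s**2 - 1|.
∫[-4,-3] (s**2 - 1) ds = 34/3.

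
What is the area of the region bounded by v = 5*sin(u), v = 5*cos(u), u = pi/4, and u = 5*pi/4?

10*sqrt(2)

On [pi/4, 5*pi/4], (5*sin(u)) - (5*cos(u)) = 5*sin(u) - 5*cos(u) is ≥ 0 throughout, so the area is a single integral of |5*sin(u) - 5*cos(u)|.
∫[pi/4,5*pi/4] (5*sin(u) - 5*cos(u)) du = 10*sqrt(2).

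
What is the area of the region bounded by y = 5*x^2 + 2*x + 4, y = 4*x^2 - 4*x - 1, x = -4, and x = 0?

34/3

The difference (5*x^2 + 2*x + 4) - (4*x^2 - 4*x - 1) = x^2 + 6*x + 5 changes sign at x = -1 inside [-4, 0], so split the integral there.
∫[-4,-1] (x^2 + 6*x + 5) dx = -9; the area of that piece is 9.
∫[-1,0] (x^2 + 6*x + 5) dx = 7/3.
Total area = 9 + 7/3 = 34/3.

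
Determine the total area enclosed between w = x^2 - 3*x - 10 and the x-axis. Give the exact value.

The curve meets the x-axis where x^2 - 3*x - 10 = 0, i.e. (x - 5)*(x + 2) = 0, at x = -2, 5.
On [-2, 5] the curve lies below the axis; ∫[-2,5] (x^2 - 3*x - 10) dx = -343/6, giving area 343/6.

343/6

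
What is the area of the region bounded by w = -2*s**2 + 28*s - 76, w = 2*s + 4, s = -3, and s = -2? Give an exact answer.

On [-3, -2], (-2*s**2 + 28*s - 76) - (2*s + 4) = -2*s**2 + 26*s - 80 is ≤ 0 throughout, so the area is a single integral of |-2*s**2 + 26*s - 80|.
∫[-3,-2] (-2*s**2 + 26*s - 80) ds = -473/3; the area of that piece is 473/3.

473/3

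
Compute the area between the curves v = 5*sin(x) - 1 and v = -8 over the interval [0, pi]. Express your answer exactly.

10 + 7*pi

On [0, pi], (5*sin(x) - 1) - (-8) = 5*sin(x) + 7 is ≥ 0 throughout, so the area is a single integral of |5*sin(x) + 7|.
∫[0,pi] (5*sin(x) + 7) dx = 10 + 7*pi.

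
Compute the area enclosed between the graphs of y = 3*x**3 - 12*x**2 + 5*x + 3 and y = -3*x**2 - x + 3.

Set the curves equal: 3*x**3 - 12*x**2 + 5*x + 3 = -3*x**2 - x + 3, so 3*x**3 - 9*x**2 + 6*x = 0, which factors as 3*x*(x - 2)*(x - 1) = 0. The curves meet at x = 0, 1, 2.
On [0, 1], y = 3*x**3 - 12*x**2 + 5*x + 3 is on top; that piece has area ∫[0,1] (3*x**3 - 9*x**2 + 6*x) dx = 3/4.
On [1, 2], y = -3*x**2 - x + 3 is on top; that piece has area ∫[1,2] (-(3*x**3 - 9*x**2 + 6*x)) dx = 3/4.
Total enclosed area = 3/4 + 3/4 = 3/2.

3/2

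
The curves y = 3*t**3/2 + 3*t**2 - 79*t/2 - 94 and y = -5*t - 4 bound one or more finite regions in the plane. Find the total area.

Set the curves equal: 3*t**3/2 + 3*t**2 - 79*t/2 - 94 = -5*t - 4, so 3*t**3/2 + 3*t**2 - 69*t/2 - 90 = 0, which factors as 3*(t - 5)*(t + 3)*(t + 4)/2 = 0. The curves meet at t = -4, -3, 5.
On [-4, -3], y = 3*t**3/2 + 3*t**2 - 79*t/2 - 94 is on top; that piece has area ∫[-4,-3] (3*t**3/2 + 3*t**2 - 69*t/2 - 90) dt = 17/8.
On [-3, 5], y = -5*t - 4 is on top; that piece has area ∫[-3,5] (-(3*t**3/2 + 3*t**2 - 69*t/2 - 90)) dt = 640.
Total enclosed area = 17/8 + 640 = 5137/8.

5137/8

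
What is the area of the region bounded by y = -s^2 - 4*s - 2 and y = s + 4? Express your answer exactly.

1/6

Set the curves equal: -s^2 - 4*s - 2 = s + 4, so -s^2 - 5*s - 6 = 0, which factors as -(s + 2)*(s + 3) = 0. The curves meet at s = -3, -2.
On [-3, -2], y = -s^2 - 4*s - 2 is on top; that piece has area ∫[-3,-2] (-s^2 - 5*s - 6) ds = 1/6.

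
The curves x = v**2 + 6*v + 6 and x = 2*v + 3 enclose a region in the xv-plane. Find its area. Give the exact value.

Both boundary curves give x as a function of v, so integrate with respect to v. Setting them equal: v**2 + 4*v + 3 = 0, i.e. (v + 1)*(v + 3) = 0, so they meet at v = -3, -1.
For v in [-3, -1], x = v**2 + 6*v + 6 is on the left; area = ∫[-3,-1] (-(v**2 + 4*v + 3)) dv = 4/3.

4/3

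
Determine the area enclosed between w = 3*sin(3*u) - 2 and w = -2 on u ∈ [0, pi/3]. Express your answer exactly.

2

On [0, pi/3], (3*sin(3*u) - 2) - (-2) = 3*sin(3*u) is ≥ 0 throughout, so the area is a single integral of |3*sin(3*u)|.
∫[0,pi/3] (3*sin(3*u)) du = 2.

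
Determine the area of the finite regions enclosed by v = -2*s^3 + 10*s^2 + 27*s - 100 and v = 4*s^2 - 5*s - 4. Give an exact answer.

517

Set the curves equal: -2*s^3 + 10*s^2 + 27*s - 100 = 4*s^2 - 5*s - 4, so -2*s^3 + 6*s^2 + 32*s - 96 = 0, which factors as -2*(s - 4)*(s - 3)*(s + 4) = 0. The curves meet at s = -4, 3, 4.
On [-4, 3], v = 4*s^2 - 5*s - 4 is on top; that piece has area ∫[-4,3] (-(-2*s^3 + 6*s^2 + 32*s - 96)) ds = 1029/2.
On [3, 4], v = -2*s^3 + 10*s^2 + 27*s - 100 is on top; that piece has area ∫[3,4] (-2*s^3 + 6*s^2 + 32*s - 96) ds = 5/2.
Total enclosed area = 1029/2 + 5/2 = 517.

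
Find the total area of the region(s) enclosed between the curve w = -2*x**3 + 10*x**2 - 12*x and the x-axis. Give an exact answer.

The curve meets the x-axis where -2*x**3 + 10*x**2 - 12*x = 0, i.e. -2*x*(x - 3)*(x - 2) = 0, at x = 0, 2, 3.
On [0, 2] the curve lies below the axis; ∫[0,2] (-2*x**3 + 10*x**2 - 12*x) dx = -16/3, giving area 16/3.
On [2, 3] the curve lies above the axis; ∫[2,3] (-2*x**3 + 10*x**2 - 12*x) dx = 5/6, giving area 5/6.
Total area = 16/3 + 5/6 = 37/6.

37/6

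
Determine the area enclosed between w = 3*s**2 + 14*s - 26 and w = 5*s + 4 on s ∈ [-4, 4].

212

The difference (3*s**2 + 14*s - 26) - (5*s + 4) = 3*s**2 + 9*s - 30 changes sign at s = 2 inside [-4, 4], so split the integral there.
∫[-4,2] (3*s**2 + 9*s - 30) ds = -162; the area of that piece is 162.
∫[2,4] (3*s**2 + 9*s - 30) ds = 50.
Total area = 162 + 50 = 212.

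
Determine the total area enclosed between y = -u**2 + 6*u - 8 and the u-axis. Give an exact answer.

The curve meets the u-axis where -u**2 + 6*u - 8 = 0, i.e. -(u - 4)*(u - 2) = 0, at u = 2, 4.
On [2, 4] the curve lies above the axis; ∫[2,4] (-u**2 + 6*u - 8) du = 4/3, giving area 4/3.

4/3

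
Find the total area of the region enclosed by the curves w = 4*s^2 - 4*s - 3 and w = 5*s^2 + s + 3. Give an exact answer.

1/6

Set the curves equal: 4*s^2 - 4*s - 3 = 5*s^2 + s + 3, so -s^2 - 5*s - 6 = 0, which factors as -(s + 2)*(s + 3) = 0. The curves meet at s = -3, -2.
On [-3, -2], w = 4*s^2 - 4*s - 3 is on top; that piece has area ∫[-3,-2] (-s^2 - 5*s - 6) ds = 1/6.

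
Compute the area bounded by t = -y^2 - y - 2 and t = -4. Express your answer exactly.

9/2

Both boundary curves give t as a function of y, so integrate with respect to y. Setting them equal: -y^2 - y + 2 = 0, i.e. -(y - 1)*(y + 2) = 0, so they meet at y = -2, 1.
For y in [-2, 1], t = -y^2 - y - 2 is on the right; area = ∫[-2,1] (-y^2 - y + 2) dy = 9/2.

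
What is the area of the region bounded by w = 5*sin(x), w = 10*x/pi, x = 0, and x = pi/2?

5 - 5*pi/4

On [0, pi/2], (5*sin(x)) - (10*x/pi) = -10*x/pi + 5*sin(x) is ≥ 0 throughout, so the area is a single integral of |-10*x/pi + 5*sin(x)|.
∫[0,pi/2] (-10*x/pi + 5*sin(x)) dx = 5 - 5*pi/4.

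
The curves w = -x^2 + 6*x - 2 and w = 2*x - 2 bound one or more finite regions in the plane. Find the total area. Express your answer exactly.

Set the curves equal: -x^2 + 6*x - 2 = 2*x - 2, so -x^2 + 4*x = 0, which factors as -x*(x - 4) = 0. The curves meet at x = 0, 4.
On [0, 4], w = -x^2 + 6*x - 2 is on top; that piece has area ∫[0,4] (-x^2 + 4*x) dx = 32/3.

32/3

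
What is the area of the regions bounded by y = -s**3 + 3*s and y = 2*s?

Set the curves equal: -s**3 + 3*s = 2*s, so -s**3 + s = 0, which factors as -s*(s - 1)*(s + 1) = 0. The curves meet at s = -1, 0, 1.
On [-1, 0], y = 2*s is on top; that piece has area ∫[-1,0] (-(-s**3 + s)) ds = 1/4.
On [0, 1], y = -s**3 + 3*s is on top; that piece has area ∫[0,1] (-s**3 + s) ds = 1/4.
Total enclosed area = 1/4 + 1/4 = 1/2.

1/2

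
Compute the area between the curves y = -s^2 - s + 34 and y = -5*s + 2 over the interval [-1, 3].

404/3

On [-1, 3], (-s^2 - s + 34) - (-5*s + 2) = -s^2 + 4*s + 32 is ≥ 0 throughout, so the area is a single integral of |-s^2 + 4*s + 32|.
∫[-1,3] (-s^2 + 4*s + 32) ds = 404/3.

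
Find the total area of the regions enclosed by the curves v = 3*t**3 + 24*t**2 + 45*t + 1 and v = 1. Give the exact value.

Set the curves equal: 3*t**3 + 24*t**2 + 45*t + 1 = 1, so 3*t**3 + 24*t**2 + 45*t = 0, which factors as 3*t*(t + 3)*(t + 5) = 0. The curves meet at t = -5, -3, 0.
On [-5, -3], v = 3*t**3 + 24*t**2 + 45*t + 1 is on top; that piece has area ∫[-5,-3] (3*t**3 + 24*t**2 + 45*t) dt = 16.
On [-3, 0], v = 1 is on top; that piece has area ∫[-3,0] (-(3*t**3 + 24*t**2 + 45*t)) dt = 189/4.
Total enclosed area = 16 + 189/4 = 253/4.

253/4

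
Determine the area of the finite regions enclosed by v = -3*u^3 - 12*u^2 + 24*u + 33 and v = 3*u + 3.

937/4

Set the curves equal: -3*u^3 - 12*u^2 + 24*u + 33 = 3*u + 3, so -3*u^3 - 12*u^2 + 21*u + 30 = 0, which factors as -3*(u - 2)*(u + 1)*(u + 5) = 0. The curves meet at u = -5, -1, 2.
On [-5, -1], v = 3*u + 3 is on top; that piece has area ∫[-5,-1] (-(-3*u^3 - 12*u^2 + 21*u + 30)) du = 160.
On [-1, 2], v = -3*u^3 - 12*u^2 + 24*u + 33 is on top; that piece has area ∫[-1,2] (-3*u^3 - 12*u^2 + 21*u + 30) du = 297/4.
Total enclosed area = 160 + 297/4 = 937/4.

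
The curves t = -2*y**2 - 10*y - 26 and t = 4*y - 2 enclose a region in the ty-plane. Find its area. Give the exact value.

1/3

Both boundary curves give t as a function of y, so integrate with respect to y. Setting them equal: -2*y**2 - 14*y - 24 = 0, i.e. -2*(y + 3)*(y + 4) = 0, so they meet at y = -4, -3.
For y in [-4, -3], t = -2*y**2 - 10*y - 26 is on the right; area = ∫[-4,-3] (-2*y**2 - 14*y - 24) dy = 1/3.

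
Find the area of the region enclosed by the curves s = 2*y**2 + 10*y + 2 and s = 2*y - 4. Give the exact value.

8/3

Both boundary curves give s as a function of y, so integrate with respect to y. Setting them equal: 2*y**2 + 8*y + 6 = 0, i.e. 2*(y + 1)*(y + 3) = 0, so they meet at y = -3, -1.
For y in [-3, -1], s = 2*y**2 + 10*y + 2 is on the left; area = ∫[-3,-1] (-(2*y**2 + 8*y + 6)) dy = 8/3.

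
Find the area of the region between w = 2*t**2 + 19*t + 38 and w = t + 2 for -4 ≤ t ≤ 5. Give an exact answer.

1607/3

The difference (2*t**2 + 19*t + 38) - (t + 2) = 2*t**2 + 18*t + 36 changes sign at t = -3 inside [-4, 5], so split the integral there.
∫[-4,-3] (2*t**2 + 18*t + 36) dt = -7/3; the area of that piece is 7/3.
∫[-3,5] (2*t**2 + 18*t + 36) dt = 1600/3.
Total area = 7/3 + 1600/3 = 1607/3.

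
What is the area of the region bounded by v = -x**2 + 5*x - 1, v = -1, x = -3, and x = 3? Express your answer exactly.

45

The difference (-x**2 + 5*x - 1) - (-1) = -x**2 + 5*x changes sign at x = 0 inside [-3, 3], so split the integral there.
∫[-3,0] (-x**2 + 5*x) dx = -63/2; the area of that piece is 63/2.
∫[0,3] (-x**2 + 5*x) dx = 27/2.
Total area = 63/2 + 27/2 = 45.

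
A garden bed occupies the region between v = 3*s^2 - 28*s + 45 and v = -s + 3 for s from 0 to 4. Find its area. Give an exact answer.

60

The difference (3*s^2 - 28*s + 45) - (-s + 3) = 3*s^2 - 27*s + 42 changes sign at s = 2 inside [0, 4], so split the integral there.
∫[0,2] (3*s^2 - 27*s + 42) ds = 38.
∫[2,4] (3*s^2 - 27*s + 42) ds = -22; the area of that piece is 22.
Total area = 38 + 22 = 60.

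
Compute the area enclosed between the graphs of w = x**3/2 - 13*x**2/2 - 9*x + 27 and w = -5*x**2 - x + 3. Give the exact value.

Set the curves equal: x**3/2 - 13*x**2/2 - 9*x + 27 = -5*x**2 - x + 3, so x**3/2 - 3*x**2/2 - 8*x + 24 = 0, which factors as (x - 4)*(x - 3)*(x + 4)/2 = 0. The curves meet at x = -4, 3, 4.
On [-4, 3], w = x**3/2 - 13*x**2/2 - 9*x + 27 is on top; that piece has area ∫[-4,3] (x**3/2 - 3*x**2/2 - 8*x + 24) dx = 1029/8.
On [3, 4], w = -5*x**2 - x + 3 is on top; that piece has area ∫[3,4] (-(x**3/2 - 3*x**2/2 - 8*x + 24)) dx = 5/8.
Total enclosed area = 1029/8 + 5/8 = 517/4.

517/4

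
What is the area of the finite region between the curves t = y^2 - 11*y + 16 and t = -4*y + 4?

1/6

Both boundary curves give t as a function of y, so integrate with respect to y. Setting them equal: y^2 - 7*y + 12 = 0, i.e. (y - 4)*(y - 3) = 0, so they meet at y = 3, 4.
For y in [3, 4], t = y^2 - 11*y + 16 is on the left; area = ∫[3,4] (-(y^2 - 7*y + 12)) dy = 1/6.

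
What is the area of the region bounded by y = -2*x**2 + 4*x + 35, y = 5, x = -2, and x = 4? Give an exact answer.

156

On [-2, 4], (-2*x**2 + 4*x + 35) - (5) = -2*x**2 + 4*x + 30 is ≥ 0 throughout, so the area is a single integral of |-2*x**2 + 4*x + 30|.
∫[-2,4] (-2*x**2 + 4*x + 30) dx = 156.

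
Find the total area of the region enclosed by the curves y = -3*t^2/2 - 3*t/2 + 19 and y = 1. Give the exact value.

Set the curves equal: -3*t^2/2 - 3*t/2 + 19 = 1, so -3*t^2/2 - 3*t/2 + 18 = 0, which factors as -3*(t - 3)*(t + 4)/2 = 0. The curves meet at t = -4, 3.
On [-4, 3], y = -3*t^2/2 - 3*t/2 + 19 is on top; that piece has area ∫[-4,3] (-3*t^2/2 - 3*t/2 + 18) dt = 343/4.

343/4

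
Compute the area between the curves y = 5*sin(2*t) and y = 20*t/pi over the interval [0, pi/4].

On [0, pi/4], (5*sin(2*t)) - (20*t/pi) = -20*t/pi + 5*sin(2*t) is ≥ 0 throughout, so the area is a single integral of |-20*t/pi + 5*sin(2*t)|.
∫[0,pi/4] (-20*t/pi + 5*sin(2*t)) dt = 5/2 - 5*pi/8.

5/2 - 5*pi/8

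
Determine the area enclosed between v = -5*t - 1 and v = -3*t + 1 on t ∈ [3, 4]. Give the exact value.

9

On [3, 4], (-5*t - 1) - (-3*t + 1) = -2*t - 2 is ≤ 0 throughout, so the area is a single integral of |-2*t - 2|.
∫[3,4] (-2*t - 2) dt = -9; the area of that piece is 9.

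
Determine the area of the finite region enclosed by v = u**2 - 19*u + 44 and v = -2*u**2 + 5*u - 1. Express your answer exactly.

4

Set the curves equal: u**2 - 19*u + 44 = -2*u**2 + 5*u - 1, so 3*u**2 - 24*u + 45 = 0, which factors as 3*(u - 5)*(u - 3) = 0. The curves meet at u = 3, 5.
On [3, 5], v = -2*u**2 + 5*u - 1 is on top; that piece has area ∫[3,5] (-(3*u**2 - 24*u + 45)) du = 4.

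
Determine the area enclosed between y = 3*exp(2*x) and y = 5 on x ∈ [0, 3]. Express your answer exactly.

-37/2 - 11*log(3)/2 + log(15)/2 + 9*log(5)/2 + 3*exp(6)/2

The difference (3*exp(2*x)) - (5) = 3*exp(2*x) - 5 changes sign at x = -log(3)/2 + log(5)/2 inside [0, 3], so split the integral there.
∫[0,-log(3)/2 + log(5)/2] (3*exp(2*x) - 5) dx = log(9*sqrt(15)/125) + 1; the area of that piece is -1 + log(25*sqrt(15)/27).
∫[-log(3)/2 + log(5)/2,3] (3*exp(2*x) - 5) dx = -35/2 - 5*log(3)/2 + 5*log(5)/2 + 3*exp(6)/2.
Total area = (-1 + log(25*sqrt(15)/27)) + (-35/2 - 5*log(3)/2 + 5*log(5)/2 + 3*exp(6)/2) = -37/2 - 11*log(3)/2 + log(15)/2 + 9*log(5)/2 + 3*exp(6)/2.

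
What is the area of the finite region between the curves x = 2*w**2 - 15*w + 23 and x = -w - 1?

1/3

Both boundary curves give x as a function of w, so integrate with respect to w. Setting them equal: 2*w**2 - 14*w + 24 = 0, i.e. 2*(w - 4)*(w - 3) = 0, so they meet at w = 3, 4.
For w in [3, 4], x = 2*w**2 - 15*w + 23 is on the left; area = ∫[3,4] (-(2*w**2 - 14*w + 24)) dw = 1/3.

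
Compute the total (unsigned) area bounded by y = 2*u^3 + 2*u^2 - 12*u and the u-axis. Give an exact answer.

The curve meets the u-axis where 2*u^3 + 2*u^2 - 12*u = 0, i.e. 2*u*(u - 2)*(u + 3) = 0, at u = -3, 0, 2.
On [-3, 0] the curve lies above the axis; ∫[-3,0] (2*u^3 + 2*u^2 - 12*u) du = 63/2, giving area 63/2.
On [0, 2] the curve lies below the axis; ∫[0,2] (2*u^3 + 2*u^2 - 12*u) du = -32/3, giving area 32/3.
Total area = 63/2 + 32/3 = 253/6.

253/6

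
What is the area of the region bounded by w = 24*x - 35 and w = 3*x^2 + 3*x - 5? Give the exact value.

Set the curves equal: 24*x - 35 = 3*x^2 + 3*x - 5, so -3*x^2 + 21*x - 30 = 0, which factors as -3*(x - 5)*(x - 2) = 0. The curves meet at x = 2, 5.
On [2, 5], w = 24*x - 35 is on top; that piece has area ∫[2,5] (-3*x^2 + 21*x - 30) dx = 27/2.

27/2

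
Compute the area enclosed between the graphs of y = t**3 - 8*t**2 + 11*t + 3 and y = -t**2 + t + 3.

Set the curves equal: t**3 - 8*t**2 + 11*t + 3 = -t**2 + t + 3, so t**3 - 7*t**2 + 10*t = 0, which factors as t*(t - 5)*(t - 2) = 0. The curves meet at t = 0, 2, 5.
On [0, 2], y = t**3 - 8*t**2 + 11*t + 3 is on top; that piece has area ∫[0,2] (t**3 - 7*t**2 + 10*t) dt = 16/3.
On [2, 5], y = -t**2 + t + 3 is on top; that piece has area ∫[2,5] (-(t**3 - 7*t**2 + 10*t)) dt = 63/4.
Total enclosed area = 16/3 + 63/4 = 253/12.

253/12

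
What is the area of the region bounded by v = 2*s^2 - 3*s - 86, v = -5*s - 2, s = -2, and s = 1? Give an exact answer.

On [-2, 1], (2*s^2 - 3*s - 86) - (-5*s - 2) = 2*s^2 + 2*s - 84 is ≤ 0 throughout, so the area is a single integral of |2*s^2 + 2*s - 84|.
∫[-2,1] (2*s^2 + 2*s - 84) ds = -249; the area of that piece is 249.

249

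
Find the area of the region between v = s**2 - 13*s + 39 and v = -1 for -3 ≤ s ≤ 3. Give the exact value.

258

On [-3, 3], (s**2 - 13*s + 39) - (-1) = s**2 - 13*s + 40 is ≥ 0 throughout, so the area is a single integral of |s**2 - 13*s + 40|.
∫[-3,3] (s**2 - 13*s + 40) ds = 258.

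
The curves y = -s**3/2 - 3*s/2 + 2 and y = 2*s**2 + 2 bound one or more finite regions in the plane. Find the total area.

37/24

Set the curves equal: -s**3/2 - 3*s/2 + 2 = 2*s**2 + 2, so -s**3/2 - 2*s**2 - 3*s/2 = 0, which factors as -s*(s + 1)*(s + 3)/2 = 0. The curves meet at s = -3, -1, 0.
On [-3, -1], y = 2*s**2 + 2 is on top; that piece has area ∫[-3,-1] (-(-s**3/2 - 2*s**2 - 3*s/2)) ds = 4/3.
On [-1, 0], y = -s**3/2 - 3*s/2 + 2 is on top; that piece has area ∫[-1,0] (-s**3/2 - 2*s**2 - 3*s/2) ds = 5/24.
Total enclosed area = 4/3 + 5/24 = 37/24.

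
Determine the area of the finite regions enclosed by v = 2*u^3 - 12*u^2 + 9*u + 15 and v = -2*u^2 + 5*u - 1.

253/6

Set the curves equal: 2*u^3 - 12*u^2 + 9*u + 15 = -2*u^2 + 5*u - 1, so 2*u^3 - 10*u^2 + 4*u + 16 = 0, which factors as 2*(u - 4)*(u - 2)*(u + 1) = 0. The curves meet at u = -1, 2, 4.
On [-1, 2], v = 2*u^3 - 12*u^2 + 9*u + 15 is on top; that piece has area ∫[-1,2] (2*u^3 - 10*u^2 + 4*u + 16) du = 63/2.
On [2, 4], v = -2*u^2 + 5*u - 1 is on top; that piece has area ∫[2,4] (-(2*u^3 - 10*u^2 + 4*u + 16)) du = 32/3.
Total enclosed area = 63/2 + 32/3 = 253/6.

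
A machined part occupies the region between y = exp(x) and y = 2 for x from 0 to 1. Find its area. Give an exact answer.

The difference (exp(x)) - (2) = exp(x) - 2 changes sign at x = log(2) inside [0, 1], so split the integral there.
∫[0,log(2)] (exp(x) - 2) dx = 1 - log(4); the area of that piece is -1 + log(4).
∫[log(2),1] (exp(x) - 2) dx = -4 + 2*log(2) + exp(1).
Total area = (-1 + log(4)) + (-4 + 2*log(2) + exp(1)) = -5 + exp(1) + 4*log(2).

-5 + exp(1) + 4*log(2)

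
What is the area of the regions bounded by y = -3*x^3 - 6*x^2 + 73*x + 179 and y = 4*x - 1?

Set the curves equal: -3*x^3 - 6*x^2 + 73*x + 179 = 4*x - 1, so -3*x^3 - 6*x^2 + 69*x + 180 = 0, which factors as -3*(x - 5)*(x + 3)*(x + 4) = 0. The curves meet at x = -4, -3, 5.
On [-4, -3], y = 4*x - 1 is on top; that piece has area ∫[-4,-3] (-(-3*x^3 - 6*x^2 + 69*x + 180)) dx = 17/4.
On [-3, 5], y = -3*x^3 - 6*x^2 + 73*x + 179 is on top; that piece has area ∫[-3,5] (-3*x^3 - 6*x^2 + 69*x + 180) dx = 1280.
Total enclosed area = 17/4 + 1280 = 5137/4.

5137/4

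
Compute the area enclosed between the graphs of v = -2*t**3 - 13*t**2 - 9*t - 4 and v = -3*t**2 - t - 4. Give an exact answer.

Set the curves equal: -2*t**3 - 13*t**2 - 9*t - 4 = -3*t**2 - t - 4, so -2*t**3 - 10*t**2 - 8*t = 0, which factors as -2*t*(t + 1)*(t + 4) = 0. The curves meet at t = -4, -1, 0.
On [-4, -1], v = -3*t**2 - t - 4 is on top; that piece has area ∫[-4,-1] (-(-2*t**3 - 10*t**2 - 8*t)) dt = 45/2.
On [-1, 0], v = -2*t**3 - 13*t**2 - 9*t - 4 is on top; that piece has area ∫[-1,0] (-2*t**3 - 10*t**2 - 8*t) dt = 7/6.
Total enclosed area = 45/2 + 7/6 = 71/3.

71/3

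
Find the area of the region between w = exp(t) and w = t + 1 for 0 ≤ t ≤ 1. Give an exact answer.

-5/2 + exp(1)

On [0, 1], (exp(t)) - (t + 1) = -t + exp(t) - 1 is ≥ 0 throughout, so the area is a single integral of |-t + exp(t) - 1|.
∫[0,1] (-t + exp(t) - 1) dt = -5/2 + exp(1).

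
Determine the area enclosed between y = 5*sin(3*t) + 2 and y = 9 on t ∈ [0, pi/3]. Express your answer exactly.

-10/3 + 7*pi/3

On [0, pi/3], (5*sin(3*t) + 2) - (9) = 5*sin(3*t) - 7 is ≤ 0 throughout, so the area is a single integral of |5*sin(3*t) - 7|.
∫[0,pi/3] (5*sin(3*t) - 7) dt = 10/3 - 7*pi/3; the area of that piece is -10/3 + 7*pi/3.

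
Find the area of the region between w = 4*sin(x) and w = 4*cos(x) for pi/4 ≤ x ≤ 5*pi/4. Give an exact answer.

On [pi/4, 5*pi/4], (4*sin(x)) - (4*cos(x)) = 4*sin(x) - 4*cos(x) is ≥ 0 throughout, so the area is a single integral of |4*sin(x) - 4*cos(x)|.
∫[pi/4,5*pi/4] (4*sin(x) - 4*cos(x)) dx = 8*sqrt(2).

8*sqrt(2)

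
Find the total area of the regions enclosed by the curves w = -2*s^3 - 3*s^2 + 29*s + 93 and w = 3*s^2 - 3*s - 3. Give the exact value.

Set the curves equal: -2*s^3 - 3*s^2 + 29*s + 93 = 3*s^2 - 3*s - 3, so -2*s^3 - 6*s^2 + 32*s + 96 = 0, which factors as -2*(s - 4)*(s + 3)*(s + 4) = 0. The curves meet at s = -4, -3, 4.
On [-4, -3], w = 3*s^2 - 3*s - 3 is on top; that piece has area ∫[-4,-3] (-(-2*s^3 - 6*s^2 + 32*s + 96)) ds = 5/2.
On [-3, 4], w = -2*s^3 - 3*s^2 + 29*s + 93 is on top; that piece has area ∫[-3,4] (-2*s^3 - 6*s^2 + 32*s + 96) ds = 1029/2.
Total enclosed area = 5/2 + 1029/2 = 517.

517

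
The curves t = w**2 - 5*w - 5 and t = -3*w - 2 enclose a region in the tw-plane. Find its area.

32/3

Both boundary curves give t as a function of w, so integrate with respect to w. Setting them equal: w**2 - 2*w - 3 = 0, i.e. (w - 3)*(w + 1) = 0, so they meet at w = -1, 3.
For w in [-1, 3], t = w**2 - 5*w - 5 is on the left; area = ∫[-1,3] (-(w**2 - 2*w - 3)) dw = 32/3.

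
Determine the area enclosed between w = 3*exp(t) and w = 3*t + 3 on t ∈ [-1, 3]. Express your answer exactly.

On [-1, 3], (3*exp(t)) - (3*t + 3) = -3*t + 3*exp(t) - 3 is ≥ 0 throughout, so the area is a single integral of |-3*t + 3*exp(t) - 3|.
∫[-1,3] (-3*t + 3*exp(t) - 3) dt = -24 - 3*exp(-1) + 3*exp(3).

-24 - 3*exp(-1) + 3*exp(3)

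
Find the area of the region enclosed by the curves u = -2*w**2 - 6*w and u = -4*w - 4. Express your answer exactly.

Both boundary curves give u as a function of w, so integrate with respect to w. Setting them equal: -2*w**2 - 2*w + 4 = 0, i.e. -2*(w - 1)*(w + 2) = 0, so they meet at w = -2, 1.
For w in [-2, 1], u = -2*w**2 - 6*w is on the right; area = ∫[-2,1] (-2*w**2 - 2*w + 4) dw = 9.

9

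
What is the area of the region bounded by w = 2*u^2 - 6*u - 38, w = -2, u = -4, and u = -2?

18

The difference (2*u^2 - 6*u - 38) - (-2) = 2*u^2 - 6*u - 36 changes sign at u = -3 inside [-4, -2], so split the integral there.
∫[-4,-3] (2*u^2 - 6*u - 36) du = 29/3.
∫[-3,-2] (2*u^2 - 6*u - 36) du = -25/3; the area of that piece is 25/3.
Total area = 29/3 + 25/3 = 18.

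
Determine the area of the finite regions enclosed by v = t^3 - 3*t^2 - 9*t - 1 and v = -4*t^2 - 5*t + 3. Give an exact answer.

Set the curves equal: t^3 - 3*t^2 - 9*t - 1 = -4*t^2 - 5*t + 3, so t^3 + t^2 - 4*t - 4 = 0, which factors as (t - 2)*(t + 1)*(t + 2) = 0. The curves meet at t = -2, -1, 2.
On [-2, -1], v = t^3 - 3*t^2 - 9*t - 1 is on top; that piece has area ∫[-2,-1] (t^3 + t^2 - 4*t - 4) dt = 7/12.
On [-1, 2], v = -4*t^2 - 5*t + 3 is on top; that piece has area ∫[-1,2] (-(t^3 + t^2 - 4*t - 4)) dt = 45/4.
Total enclosed area = 7/12 + 45/4 = 71/6.

71/6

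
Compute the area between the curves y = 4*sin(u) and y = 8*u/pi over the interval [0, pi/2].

On [0, pi/2], (4*sin(u)) - (8*u/pi) = -8*u/pi + 4*sin(u) is ≥ 0 throughout, so the area is a single integral of |-8*u/pi + 4*sin(u)|.
∫[0,pi/2] (-8*u/pi + 4*sin(u)) du = 4 - pi.

4 - pi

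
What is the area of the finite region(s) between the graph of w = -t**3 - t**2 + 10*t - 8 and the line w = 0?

The curve meets the t-axis where -t**3 - t**2 + 10*t - 8 = 0, i.e. -(t - 2)*(t - 1)*(t + 4) = 0, at t = -4, 1, 2.
On [-4, 1] the curve lies below the axis; ∫[-4,1] (-t**3 - t**2 + 10*t - 8) dt = -875/12, giving area 875/12.
On [1, 2] the curve lies above the axis; ∫[1,2] (-t**3 - t**2 + 10*t - 8) dt = 11/12, giving area 11/12.
Total area = 875/12 + 11/12 = 443/6.

443/6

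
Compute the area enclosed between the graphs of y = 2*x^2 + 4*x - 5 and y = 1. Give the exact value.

Set the curves equal: 2*x^2 + 4*x - 5 = 1, so 2*x^2 + 4*x - 6 = 0, which factors as 2*(x - 1)*(x + 3) = 0. The curves meet at x = -3, 1.
On [-3, 1], y = 1 is on top; that piece has area ∫[-3,1] (-(2*x^2 + 4*x - 6)) dx = 64/3.

64/3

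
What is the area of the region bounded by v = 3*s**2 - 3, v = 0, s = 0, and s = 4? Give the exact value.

56

The difference (3*s**2 - 3) - (0) = 3*s**2 - 3 changes sign at s = 1 inside [0, 4], so split the integral there.
∫[0,1] (3*s**2 - 3) ds = -2; the area of that piece is 2.
∫[1,4] (3*s**2 - 3) ds = 54.
Total area = 2 + 54 = 56.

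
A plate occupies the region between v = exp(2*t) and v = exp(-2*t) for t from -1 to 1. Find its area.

-2 + exp(-2) + exp(2)

The difference (exp(2*t)) - (exp(-2*t)) = exp(2*t) - exp(-2*t) changes sign at t = 0 inside [-1, 1], so split the integral there.
∫[-1,0] (exp(2*t) - exp(-2*t)) dt = -exp(2)/2 - exp(-2)/2 + 1; the area of that piece is -1 + exp(-2)/2 + exp(2)/2.
∫[0,1] (exp(2*t) - exp(-2*t)) dt = -1 + exp(-2)/2 + exp(2)/2.
Total area = (-1 + exp(-2)/2 + exp(2)/2) + (-1 + exp(-2)/2 + exp(2)/2) = -2 + exp(-2) + exp(2).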